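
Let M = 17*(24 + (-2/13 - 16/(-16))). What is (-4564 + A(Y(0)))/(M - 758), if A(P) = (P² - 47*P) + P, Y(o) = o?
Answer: 59332/4363 ≈ 13.599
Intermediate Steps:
A(P) = P² - 46*P
M = 5491/13 (M = 17*(24 + (-2*1/13 - 16*(-1/16))) = 17*(24 + (-2/13 + 1)) = 17*(24 + 11/13) = 17*(323/13) = 5491/13 ≈ 422.38)
(-4564 + A(Y(0)))/(M - 758) = (-4564 + 0*(-46 + 0))/(5491/13 - 758) = (-4564 + 0*(-46))/(-4363/13) = (-4564 + 0)*(-13/4363) = -4564*(-13/4363) = 59332/4363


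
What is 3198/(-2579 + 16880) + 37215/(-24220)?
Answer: -4331011/3298764 ≈ -1.3129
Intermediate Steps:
3198/(-2579 + 16880) + 37215/(-24220) = 3198/14301 + 37215*(-1/24220) = 3198*(1/14301) - 7443/4844 = 1066/4767 - 7443/4844 = -4331011/3298764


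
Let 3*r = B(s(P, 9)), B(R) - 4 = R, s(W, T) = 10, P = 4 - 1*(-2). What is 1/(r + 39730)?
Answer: 3/119204 ≈ 2.5167e-5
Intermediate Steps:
P = 6 (P = 4 + 2 = 6)
B(R) = 4 + R
r = 14/3 (r = (4 + 10)/3 = (1/3)*14 = 14/3 ≈ 4.6667)
1/(r + 39730) = 1/(14/3 + 39730) = 1/(119204/3) = 3/119204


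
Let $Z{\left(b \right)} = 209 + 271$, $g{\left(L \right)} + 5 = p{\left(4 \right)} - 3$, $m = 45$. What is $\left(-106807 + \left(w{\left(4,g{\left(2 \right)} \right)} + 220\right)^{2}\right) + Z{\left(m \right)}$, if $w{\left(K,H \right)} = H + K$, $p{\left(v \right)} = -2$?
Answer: $-60531$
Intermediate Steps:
$g{\left(L \right)} = -10$ ($g{\left(L \right)} = -5 - 5 = -10$)
$Z{\left(b \right)} = 480$
$\left(-106807 + \left(w{\left(4,g{\left(2 \right)} \right)} + 220\right)^{2}\right) + Z{\left(m \right)} = \left(-106807 + \left(\left(-10 + 4\right) + 220\right)^{2}\right) + 480 = \left(-106807 + \left(-6 + 220\right)^{2}\right) + 480 = \left(-106807 + 214^{2}\right) + 480 = \left(-106807 + 45796\right) + 480 = -61011 + 480 = -60531$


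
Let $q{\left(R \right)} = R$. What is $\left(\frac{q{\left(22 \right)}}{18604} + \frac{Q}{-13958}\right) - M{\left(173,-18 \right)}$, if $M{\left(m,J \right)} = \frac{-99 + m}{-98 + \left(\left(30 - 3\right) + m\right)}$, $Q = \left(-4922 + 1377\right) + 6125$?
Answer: $- \frac{3010053707}{3310851558} \approx -0.90915$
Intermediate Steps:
$Q = 2580$ ($Q = -3545 + 6125 = 2580$)
$M{\left(m,J \right)} = \frac{-99 + m}{-71 + m}$ ($M{\left(m,J \right)} = \frac{-99 + m}{-98 + \left(27 + m\right)} = \frac{-99 + m}{-71 + m}$)
$\left(\frac{q{\left(22 \right)}}{18604} + \frac{Q}{-13958}\right) - M{\left(173,-18 \right)} = \left(\frac{22}{18604} + \frac{2580}{-13958}\right) - \frac{-99 + 173}{-71 + 173} = \left(22 \cdot \frac{1}{18604} + 2580 \left(- \frac{1}{13958}\right)\right) - \frac{1}{102} \cdot 74 = \left(\frac{11}{9302} - \frac{1290}{6979}\right) - \frac{1}{102} \cdot 74 = - \frac{11922811}{64918658} - \frac{37}{51} = - \frac{3010053707}{3310851558}$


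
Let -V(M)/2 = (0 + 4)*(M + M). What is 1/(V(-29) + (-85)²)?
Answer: 1/7689 ≈ 0.00013006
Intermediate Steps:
V(M) = -16*M (V(M) = -2*(0 + 4)*(M + M) = -8*2*M = -16*M)
1/(V(-29) + (-85)²) = 1/(-16*(-29) + (-85)²) = 1/(464 + 7225) = 1/7689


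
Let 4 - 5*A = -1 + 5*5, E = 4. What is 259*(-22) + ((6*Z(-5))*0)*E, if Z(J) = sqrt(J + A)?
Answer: -5698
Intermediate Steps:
A = -4 (A = 4/5 - (-1 + 5*5)/5 = 4/5 - (-1 + 25)/5 = 4/5 - 1/5*24 = 4/5 - 24/5 = -4)
Z(J) = sqrt(-4 + J) (Z(J) = sqrt(J - 4) = sqrt(-4 + J))
259*(-22) + ((6*Z(-5))*0)*E = 259*(-22) + ((6*sqrt(-4 - 5))*0)*4 = -5698 + ((6*sqrt(-9))*0)*4 = -5698 + ((6*(3*I))*0)*4 = -5698 + ((18*I)*0)*4 = -5698 + 0*4 = -5698 + 0 = -5698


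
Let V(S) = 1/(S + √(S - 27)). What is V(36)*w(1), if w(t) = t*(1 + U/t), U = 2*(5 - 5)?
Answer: 1/39 ≈ 0.025641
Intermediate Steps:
U = 0 (U = 2*0 = 0)
V(S) = 1/(S + √(-27 + S))
w(t) = t (w(t) = t*(1 + 0/t) = t*(1 + 0) = t*1 = t)
V(36)*w(1) = 1/(36 + √(-27 + 36)) = 1/(36 + √9) = 1/(36 + 3) = 1/39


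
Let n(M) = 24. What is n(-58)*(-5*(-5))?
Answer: 600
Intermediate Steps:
n(-58)*(-5*(-5)) = 24*(-5*(-5)) = 24*25 = 600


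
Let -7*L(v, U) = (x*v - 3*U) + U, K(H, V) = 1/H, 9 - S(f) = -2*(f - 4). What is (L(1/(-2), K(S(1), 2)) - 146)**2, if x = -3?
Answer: 37662769/1764 ≈ 21351.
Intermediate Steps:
S(f) = 1 + 2*f (S(f) = 9 - (-2)*(f - 4) = 9 - (-2)*(-4 + f) = 9 - (8 - 2*f) = 9 + (-8 + 2*f) = 1 + 2*f)
K(H, V) = 1/H
L(v, U) = 2*U/7 + 3*v/7 (L(v, U) = -((-3*v - 3*U) + U)/7 = -((-3*U - 3*v) + U)/7 = -(-3*v - 2*U)/7 = 2*U/7 + 3*v/7)
(L(1/(-2), K(S(1), 2)) - 146)**2 = ((2/(7*(1 + 2*1)) + (3/7)/(-2)) - 146)**2 = ((2/(7*(1 + 2)) + (3/7)*(-1/2)) - 146)**2 = (((2/7)/3 - 3/14) - 146)**2 = (((2/7)*(1/3) - 3/14) - 146)**2 = ((2/21 - 3/14) - 146)**2 = (-5/42 - 146)**2 = (-6137/42)**2 = 37662769/1764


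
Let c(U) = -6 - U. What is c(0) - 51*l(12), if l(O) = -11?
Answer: 555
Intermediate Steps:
c(0) - 51*l(12) = (-6 - 1*0) - 51*(-11) = (-6 + 0) + 561 = -6 + 561 = 555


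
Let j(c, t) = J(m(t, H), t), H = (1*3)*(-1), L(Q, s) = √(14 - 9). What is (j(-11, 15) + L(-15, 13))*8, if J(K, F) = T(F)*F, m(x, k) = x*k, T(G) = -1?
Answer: -120 + 8*√5 ≈ -102.11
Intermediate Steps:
L(Q, s) = √5
H = -3 (H = 3*(-1) = -3)
m(x, k) = k*x
J(K, F) = -F
j(c, t) = -t
(j(-11, 15) + L(-15, 13))*8 = (-1*15 + √5)*8 = (-15 + √5)*8 = -120 + 8*√5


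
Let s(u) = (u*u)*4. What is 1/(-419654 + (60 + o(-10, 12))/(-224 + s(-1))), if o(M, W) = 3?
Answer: -220/92323943 ≈ -2.3829e-6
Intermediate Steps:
s(u) = 4*u**2 (s(u) = u**2*4 = 4*u**2)
1/(-419654 + (60 + o(-10, 12))/(-224 + s(-1))) = 1/(-419654 + (60 + 3)/(-224 + 4*(-1)**2)) = 1/(-419654 + 63/(-224 + 4*1)) = 1/(-419654 + 63/(-224 + 4)) = 1/(-419654 + 63/(-220)) = 1/(-419654 + 63*(-1/220)) = 1/(-419654 - 63/220) = 1/(-92323943/220) = -220/92323943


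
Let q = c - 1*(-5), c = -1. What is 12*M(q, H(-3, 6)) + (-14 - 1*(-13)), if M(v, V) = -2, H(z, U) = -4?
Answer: -25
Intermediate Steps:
q = 4 (q = -1 - 1*(-5) = -1 + 5 = 4)
12*M(q, H(-3, 6)) + (-14 - 1*(-13)) = 12*(-2) + (-14 - 1*(-13)) = -24 + (-14 + 13) = -24 - 1 = -25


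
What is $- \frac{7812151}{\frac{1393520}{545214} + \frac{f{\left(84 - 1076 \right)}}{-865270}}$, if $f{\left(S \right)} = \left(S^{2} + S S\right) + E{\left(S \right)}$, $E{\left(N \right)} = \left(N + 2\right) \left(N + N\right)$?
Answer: $\frac{921359850463086195}{234541854808} \approx 3.9283 \cdot 10^{6}$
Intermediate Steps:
$E{\left(N \right)} = 2 N \left(2 + N\right)$ ($E{\left(N \right)} = \left(2 + N\right) 2 N = 2 N \left(2 + N\right)$)
$f{\left(S \right)} = 2 S^{2} + 2 S \left(2 + S\right)$ ($f{\left(S \right)} = \left(S^{2} + S S\right) + 2 S \left(2 + S\right) = \left(S^{2} + S^{2}\right) + 2 S \left(2 + S\right) = 2 S^{2} + 2 S \left(2 + S\right)$)
$- \frac{7812151}{\frac{1393520}{545214} + \frac{f{\left(84 - 1076 \right)}}{-865270}} = - \frac{7812151}{\frac{1393520}{545214} + \frac{4 \left(84 - 1076\right) \left(1 + \left(84 - 1076\right)\right)}{-865270}} = - \frac{7812151}{1393520 \cdot \frac{1}{545214} + 4 \left(84 - 1076\right) \left(1 + \left(84 - 1076\right)\right) \left(- \frac{1}{865270}\right)} = - \frac{7812151}{\frac{696760}{272607} + 4 \left(-992\right) \left(1 - 992\right) \left(- \frac{1}{865270}\right)} = - \frac{7812151}{\frac{696760}{272607} + 4 \left(-992\right) \left(-991\right) \left(- \frac{1}{865270}\right)} = - \frac{7812151}{\frac{696760}{272607} + 3932288 \left(- \frac{1}{865270}\right)} = - \frac{7812151}{\frac{696760}{272607} - \frac{1966144}{432635}} = - \frac{7812151}{- \frac{234541854808}{117939329445}} = \left(-7812151\right) \left(- \frac{117939329445}{234541854808}\right) = \frac{921359850463086195}{234541854808}$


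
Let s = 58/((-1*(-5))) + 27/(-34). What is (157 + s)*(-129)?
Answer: -3679983/170 ≈ -21647.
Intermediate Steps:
s = 1837/170 (s = 58/5 + 27*(-1/34) = 58*(1/5) - 27/34 = 58/5 - 27/34 = 1837/170 ≈ 10.806)
(157 + s)*(-129) = (157 + 1837/170)*(-129) = (28527/170)*(-129) = -3679983/170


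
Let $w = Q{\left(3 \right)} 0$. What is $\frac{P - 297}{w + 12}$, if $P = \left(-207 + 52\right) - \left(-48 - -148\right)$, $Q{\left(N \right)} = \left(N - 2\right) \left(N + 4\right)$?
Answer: $-46$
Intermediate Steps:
$Q{\left(N \right)} = \left(-2 + N\right) \left(4 + N\right)$
$w = 0$ ($w = \left(-8 + 3^{2} + 2 \cdot 3\right) 0 = \left(-8 + 9 + 6\right) 0 = 7 \cdot 0 = 0$)
$P = -255$ ($P = -155 - \left(-48 + 148\right) = -155 - 100 = -255$)
$\frac{P - 297}{w + 12} = \frac{-255 - 297}{0 + 12} = \frac{-255 - 297}{12} = \left(-552\right) \frac{1}{12} = -46$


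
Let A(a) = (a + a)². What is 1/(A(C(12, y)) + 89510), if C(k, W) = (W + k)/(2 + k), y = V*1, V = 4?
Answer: 49/4386246 ≈ 1.1171e-5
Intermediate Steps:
y = 4 (y = 4*1 = 4)
C(k, W) = (W + k)/(2 + k)
A(a) = 4*a² (A(a) = (2*a)² = 4*a²)
1/(A(C(12, y)) + 89510) = 1/(4*((4 + 12)/(2 + 12))² + 89510) = 1/(4*(16/14)² + 89510) = 1/(4*((1/14)*16)² + 89510) = 1/(4*(8/7)² + 89510) = 1/(4*(64/49) + 89510) = 1/(256/49 + 89510) = 1/(4386246/49) = 49/4386246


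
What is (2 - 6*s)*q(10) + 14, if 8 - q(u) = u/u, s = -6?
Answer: 280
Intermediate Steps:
q(u) = 7 (q(u) = 8 - u/u = 8 - 1*1 = 8 - 1 = 7)
(2 - 6*s)*q(10) + 14 = (2 - 6*(-6))*7 + 14 = (2 + 36)*7 + 14 = 38*7 + 14 = 266 + 14 = 280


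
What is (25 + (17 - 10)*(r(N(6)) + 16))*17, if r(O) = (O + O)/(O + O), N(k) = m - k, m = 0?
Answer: 2448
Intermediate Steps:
N(k) = -k (N(k) = 0 - k = -k)
r(O) = 1 (r(O) = (2*O)/((2*O)) = (2*O)*(1/(2*O)) = 1)
(25 + (17 - 10)*(r(N(6)) + 16))*17 = (25 + (17 - 10)*(1 + 16))*17 = (25 + 7*17)*17 = (25 + 119)*17 = 144*17 = 2448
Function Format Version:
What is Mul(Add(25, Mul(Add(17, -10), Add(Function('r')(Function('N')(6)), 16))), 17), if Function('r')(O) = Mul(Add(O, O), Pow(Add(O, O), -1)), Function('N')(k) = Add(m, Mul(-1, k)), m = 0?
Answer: 2448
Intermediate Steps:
Function('N')(k) = Mul(-1, k) (Function('N')(k) = Add(0, Mul(-1, k)) = Mul(-1, k))
Function('r')(O) = 1 (Function('r')(O) = Mul(Mul(2, O), Pow(Mul(2, O), -1)) = Mul(Mul(2, O), Mul(Rational(1, 2), Pow(O, -1))) = 1)
Mul(Add(25, Mul(Add(17, -10), Add(Function('r')(Function('N')(6)), 16))), 17) = Mul(Add(25, Mul(Add(17, -10), Add(1, 16))), 17) = Mul(Add(25, Mul(7, 17)), 17) = Mul(Add(25, 119), 17) = Mul(144, 17) = 2448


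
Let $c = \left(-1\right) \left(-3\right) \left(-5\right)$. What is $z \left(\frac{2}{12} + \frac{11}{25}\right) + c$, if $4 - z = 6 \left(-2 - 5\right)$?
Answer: $\frac{968}{75} \approx 12.907$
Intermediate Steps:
$z = 46$ ($z = 4 - 6 \left(-2 - 5\right) = 4 - 6 \left(-7\right) = 4 - -42 = 4 + 42 = 46$)
$c = -15$ ($c = 3 \left(-5\right) = -15$)
$z \left(\frac{2}{12} + \frac{11}{25}\right) + c = 46 \left(\frac{2}{12} + \frac{11}{25}\right) - 15 = 46 \left(2 \cdot \frac{1}{12} + 11 \cdot \frac{1}{25}\right) - 15 = 46 \left(\frac{1}{6} + \frac{11}{25}\right) - 15 = 46 \cdot \frac{91}{150} - 15 = \frac{2093}{75} - 15 = \frac{968}{75}$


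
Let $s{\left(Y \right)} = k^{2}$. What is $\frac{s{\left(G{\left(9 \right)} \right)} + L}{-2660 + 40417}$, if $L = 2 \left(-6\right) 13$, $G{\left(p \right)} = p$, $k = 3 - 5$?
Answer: $- \frac{152}{37757} \approx -0.0040257$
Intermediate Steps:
$k = -2$
$s{\left(Y \right)} = 4$ ($s{\left(Y \right)} = \left(-2\right)^{2} = 4$)
$L = -156$ ($L = \left(-12\right) 13 = -156$)
$\frac{s{\left(G{\left(9 \right)} \right)} + L}{-2660 + 40417} = \frac{4 - 156}{-2660 + 40417} = - \frac{152}{37757}$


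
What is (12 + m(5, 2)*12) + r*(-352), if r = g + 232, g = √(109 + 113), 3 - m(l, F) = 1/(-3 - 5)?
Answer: -163229/2 - 352*√222 ≈ -86859.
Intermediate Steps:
m(l, F) = 25/8 (m(l, F) = 3 - 1/(-3 - 5) = 3 - 1/(-8) = 3 - 1*(-⅛) = 3 + ⅛ = 25/8)
g = √222 ≈ 14.900
r = 232 + √222 (r = √222 + 232 = 232 + √222 ≈ 246.90)
(12 + m(5, 2)*12) + r*(-352) = (12 + (25/8)*12) + (232 + √222)*(-352) = (12 + 75/2) + (-81664 - 352*√222) = 99/2 + (-81664 - 352*√222) = -163229/2 - 352*√222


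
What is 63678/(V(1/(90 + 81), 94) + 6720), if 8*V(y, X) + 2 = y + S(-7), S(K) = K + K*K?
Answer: 87111504/9199801 ≈ 9.4688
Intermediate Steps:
S(K) = K + K**2
V(y, X) = 5 + y/8 (V(y, X) = -1/4 + (y - 7*(1 - 7))/8 = -1/4 + (y - 7*(-6))/8 = -1/4 + (y + 42)/8 = -1/4 + (42 + y)/8 = -1/4 + (21/4 + y/8) = 5 + y/8)
63678/(V(1/(90 + 81), 94) + 6720) = 63678/((5 + 1/(8*(90 + 81))) + 6720) = 63678/((5 + (1/8)/171) + 6720) = 63678/((5 + (1/8)*(1/171)) + 6720) = 63678/((5 + 1/1368) + 6720) = 63678/(6841/1368 + 6720) = 63678/(9199801/1368) = 63678*(1368/9199801) = 87111504/9199801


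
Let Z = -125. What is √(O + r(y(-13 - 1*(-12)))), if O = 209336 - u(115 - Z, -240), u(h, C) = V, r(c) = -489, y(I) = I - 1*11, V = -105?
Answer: 2*√52238 ≈ 457.11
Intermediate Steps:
y(I) = -11 + I (y(I) = I - 11 = -11 + I)
u(h, C) = -105
O = 209441 (O = 209336 - 1*(-105) = 209336 + 105 = 209441)
√(O + r(y(-13 - 1*(-12)))) = √(209441 - 489) = √208952 = 2*√52238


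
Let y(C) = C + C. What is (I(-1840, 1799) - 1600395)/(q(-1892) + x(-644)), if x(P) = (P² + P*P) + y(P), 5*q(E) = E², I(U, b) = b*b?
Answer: 4090015/3860292 ≈ 1.0595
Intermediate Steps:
y(C) = 2*C
I(U, b) = b²
q(E) = E²/5
x(P) = 2*P + 2*P² (x(P) = (P² + P*P) + 2*P = (P² + P²) + 2*P = 2*P² + 2*P = 2*P + 2*P²)
(I(-1840, 1799) - 1600395)/(q(-1892) + x(-644)) = (1799² - 1600395)/((⅕)*(-1892)² + 2*(-644)*(1 - 644)) = (3236401 - 1600395)/((⅕)*3579664 + 2*(-644)*(-643)) = 1636006/(3579664/5 + 828184) = 1636006/(7720584/5) = 1636006*(5/7720584) = 4090015/3860292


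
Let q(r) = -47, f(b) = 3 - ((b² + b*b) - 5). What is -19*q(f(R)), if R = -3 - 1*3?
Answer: 893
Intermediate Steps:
R = -6 (R = -3 - 3 = -6)
f(b) = 8 - 2*b² (f(b) = 3 - ((b² + b²) - 5) = 3 - (2*b² - 5) = 3 - (-5 + 2*b²) = 3 + (5 - 2*b²) = 8 - 2*b²)
-19*q(f(R)) = -19*(-47) = 893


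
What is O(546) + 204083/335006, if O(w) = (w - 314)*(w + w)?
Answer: 84871964147/335006 ≈ 2.5334e+5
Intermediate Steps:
O(w) = 2*w*(-314 + w) (O(w) = (-314 + w)*(2*w) = 2*w*(-314 + w))
O(546) + 204083/335006 = 2*546*(-314 + 546) + 204083/335006 = 2*546*232 + 204083*(1/335006) = 253344 + 204083/335006 = 84871964147/335006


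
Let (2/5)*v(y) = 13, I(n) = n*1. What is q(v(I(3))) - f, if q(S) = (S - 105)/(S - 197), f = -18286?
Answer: 6016239/329 ≈ 18286.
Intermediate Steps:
I(n) = n
v(y) = 65/2 (v(y) = (5/2)*13 = 65/2)
q(S) = (-105 + S)/(-197 + S)
q(v(I(3))) - f = (-105 + 65/2)/(-197 + 65/2) - 1*(-18286) = -145/2/(-329/2) + 18286 = -2/329*(-145/2) + 18286 = 145/329 + 18286 = 6016239/329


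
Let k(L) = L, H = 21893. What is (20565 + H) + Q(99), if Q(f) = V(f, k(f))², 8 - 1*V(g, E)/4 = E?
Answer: 174954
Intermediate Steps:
V(g, E) = 32 - 4*E
Q(f) = (32 - 4*f)²
(20565 + H) + Q(99) = (20565 + 21893) + 16*(-8 + 99)² = 42458 + 16*91² = 42458 + 16*8281 = 42458 + 132496 = 174954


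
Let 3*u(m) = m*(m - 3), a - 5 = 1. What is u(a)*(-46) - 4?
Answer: -280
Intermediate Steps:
a = 6 (a = 5 + 1 = 6)
u(m) = m*(-3 + m)/3 (u(m) = (m*(m - 3))/3 = (m*(-3 + m))/3 = m*(-3 + m)/3)
u(a)*(-46) - 4 = ((⅓)*6*(-3 + 6))*(-46) - 4 = ((⅓)*6*3)*(-46) - 4 = 6*(-46) - 4 = -276 - 4 = -280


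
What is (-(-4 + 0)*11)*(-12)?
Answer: -528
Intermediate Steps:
(-(-4 + 0)*11)*(-12) = (-1*(-4)*11)*(-12) = (4*11)*(-12) = 44*(-12) = -528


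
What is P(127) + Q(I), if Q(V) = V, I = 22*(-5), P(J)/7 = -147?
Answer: -1139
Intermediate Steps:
P(J) = -1029 (P(J) = 7*(-147) = -1029)
I = -110
P(127) + Q(I) = -1029 - 110 = -1139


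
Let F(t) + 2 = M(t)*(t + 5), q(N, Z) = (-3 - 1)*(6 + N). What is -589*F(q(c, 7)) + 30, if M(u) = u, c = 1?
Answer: -378108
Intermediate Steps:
q(N, Z) = -24 - 4*N (q(N, Z) = -4*(6 + N) = -24 - 4*N)
F(t) = -2 + t*(5 + t) (F(t) = -2 + t*(t + 5) = -2 + t*(5 + t))
-589*F(q(c, 7)) + 30 = -589*(-2 + (-24 - 4*1)² + 5*(-24 - 4*1)) + 30 = -589*(-2 + (-24 - 4)² + 5*(-24 - 4)) + 30 = -589*(-2 + (-28)² + 5*(-28)) + 30 = -589*(-2 + 784 - 140) + 30 = -589*642 + 30 = -378138 + 30 = -378108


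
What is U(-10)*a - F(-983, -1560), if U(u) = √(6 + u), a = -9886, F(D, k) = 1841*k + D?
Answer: 2872943 - 19772*I ≈ 2.8729e+6 - 19772.0*I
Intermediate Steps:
F(D, k) = D + 1841*k
U(-10)*a - F(-983, -1560) = √(6 - 10)*(-9886) - (-983 + 1841*(-1560)) = √(-4)*(-9886) - (-983 - 2871960) = (2*I)*(-9886) - 1*(-2872943) = -19772*I + 2872943 = 2872943 - 19772*I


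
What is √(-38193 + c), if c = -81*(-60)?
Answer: I*√33333 ≈ 182.57*I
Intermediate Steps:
c = 4860
√(-38193 + c) = √(-38193 + 4860) = √(-33333) = I*√33333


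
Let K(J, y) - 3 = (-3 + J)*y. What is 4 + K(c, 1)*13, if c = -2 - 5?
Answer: -87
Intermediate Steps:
c = -7
K(J, y) = 3 + y*(-3 + J) (K(J, y) = 3 + (-3 + J)*y = 3 + y*(-3 + J))
4 + K(c, 1)*13 = 4 + (3 - 3*1 - 7*1)*13 = 4 + (3 - 3 - 7)*13 = 4 - 7*13 = 4 - 91 = -87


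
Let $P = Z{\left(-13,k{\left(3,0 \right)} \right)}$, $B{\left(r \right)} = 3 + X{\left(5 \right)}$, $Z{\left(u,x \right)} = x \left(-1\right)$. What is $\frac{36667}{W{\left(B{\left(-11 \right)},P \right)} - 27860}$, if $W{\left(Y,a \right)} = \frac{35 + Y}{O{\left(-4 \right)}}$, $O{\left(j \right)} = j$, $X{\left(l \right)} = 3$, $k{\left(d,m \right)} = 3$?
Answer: $- \frac{3964}{3013} \approx -1.3156$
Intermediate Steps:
$Z{\left(u,x \right)} = - x$
$B{\left(r \right)} = 6$ ($B{\left(r \right)} = 3 + 3 = 6$)
$P = -3$ ($P = \left(-1\right) 3 = -3$)
$W{\left(Y,a \right)} = - \frac{35}{4} - \frac{Y}{4}$ ($W{\left(Y,a \right)} = \frac{35 + Y}{-4} = \left(35 + Y\right) \left(- \frac{1}{4}\right) = - \frac{35}{4} - \frac{Y}{4}$)
$\frac{36667}{W{\left(B{\left(-11 \right)},P \right)} - 27860} = \frac{36667}{\left(- \frac{35}{4} - \frac{3}{2}\right) - 27860} = \frac{36667}{- \frac{41}{4} - 27860} = \frac{36667}{- \frac{111481}{4}} = 36667 \left(- \frac{4}{111481}\right) = - \frac{3964}{3013}$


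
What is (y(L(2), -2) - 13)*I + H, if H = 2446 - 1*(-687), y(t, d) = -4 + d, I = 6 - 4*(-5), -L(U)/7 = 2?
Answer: 2639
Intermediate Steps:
L(U) = -14 (L(U) = -7*2 = -14)
I = 26 (I = 6 + 20 = 26)
H = 3133 (H = 2446 + 687 = 3133)
(y(L(2), -2) - 13)*I + H = ((-4 - 2) - 13)*26 + 3133 = (-6 - 13)*26 + 3133 = -19*26 + 3133 = -494 + 3133 = 2639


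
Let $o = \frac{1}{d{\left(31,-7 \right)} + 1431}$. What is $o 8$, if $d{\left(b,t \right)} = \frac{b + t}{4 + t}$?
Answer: $\frac{8}{1423} \approx 0.0056219$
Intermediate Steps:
$d{\left(b,t \right)} = \frac{b + t}{4 + t}$
$o = \frac{1}{1423}$ ($o = \frac{1}{\frac{31 - 7}{4 - 7} + 1431} = \frac{1}{\frac{1}{-3} \cdot 24 + 1431} = \frac{1}{\left(- \frac{1}{3}\right) 24 + 1431} = \frac{1}{-8 + 1431} = \frac{1}{1423} \approx 0.00070274$)
$o 8 = \frac{1}{1423} \cdot 8 = \frac{8}{1423}$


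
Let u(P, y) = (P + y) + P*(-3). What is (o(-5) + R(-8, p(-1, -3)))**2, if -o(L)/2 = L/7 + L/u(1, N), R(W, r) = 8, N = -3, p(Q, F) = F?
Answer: 2704/49 ≈ 55.184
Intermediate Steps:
u(P, y) = y - 2*P (u(P, y) = (P + y) - 3*P = y - 2*P)
o(L) = 4*L/35 (o(L) = -2*(L/7 + L/(-3 - 2*1)) = -2*(L*(1/7) + L/(-3 - 2)) = -2*(L/7 + L/(-5)) = -2*(L/7 + L*(-1/5)) = -2*(L/7 - L/5) = -(-4)*L/35 = 4*L/35)
(o(-5) + R(-8, p(-1, -3)))**2 = ((4/35)*(-5) + 8)**2 = (-4/7 + 8)**2 = (52/7)**2 = 2704/49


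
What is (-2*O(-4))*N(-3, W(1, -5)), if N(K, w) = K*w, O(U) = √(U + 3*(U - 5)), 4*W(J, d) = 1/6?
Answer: I*√31/4 ≈ 1.3919*I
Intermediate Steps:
W(J, d) = 1/24 (W(J, d) = (¼)/6 = (¼)*(⅙) = 1/24)
O(U) = √(-15 + 4*U) (O(U) = √(U + 3*(-5 + U)) = √(U + (-15 + 3*U)) = √(-15 + 4*U))
(-2*O(-4))*N(-3, W(1, -5)) = (-2*√(-15 + 4*(-4)))*(-3*1/24) = -2*√(-15 - 16)*(-⅛) = -2*I*√31*(-⅛) = I*√31/4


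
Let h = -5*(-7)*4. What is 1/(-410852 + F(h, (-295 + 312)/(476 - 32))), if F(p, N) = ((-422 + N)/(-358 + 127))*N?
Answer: -45538416/18709546105465 ≈ -2.4340e-6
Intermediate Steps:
h = 140 (h = 35*4 = 140)
F(p, N) = N*(422/231 - N/231) (F(p, N) = ((-422 + N)/(-231))*N = ((-422 + N)*(-1/231))*N = (422/231 - N/231)*N = N*(422/231 - N/231))
1/(-410852 + F(h, (-295 + 312)/(476 - 32))) = 1/(-410852 + ((-295 + 312)/(476 - 32))*(422 - (-295 + 312)/(476 - 32))/231) = 1/(-410852 + (17/444)*(422 - 17/444)/231) = 1/(-410852 + (17*(1/444))*(422 - 17/444)/231) = 1/(-410852 + (1/231)*(17/444)*(422 - 1*17/444)) = 1/(-410852 + (1/231)*(17/444)*(422 - 17/444)) = 1/(-410852 + (1/231)*(17/444)*(187351/444)) = 1/(-410852 + 3184967/45538416) = 1/(-18709546105465/45538416) = -45538416/18709546105465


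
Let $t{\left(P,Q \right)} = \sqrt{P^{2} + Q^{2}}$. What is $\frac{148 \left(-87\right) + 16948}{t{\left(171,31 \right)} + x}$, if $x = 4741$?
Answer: $\frac{19305352}{22446879} - \frac{4072 \sqrt{30202}}{22446879} \approx 0.82852$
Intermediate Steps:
$\frac{148 \left(-87\right) + 16948}{t{\left(171,31 \right)} + x} = \frac{148 \left(-87\right) + 16948}{\sqrt{171^{2} + 31^{2}} + 4741} = \frac{-12876 + 16948}{\sqrt{29241 + 961} + 4741} = \frac{4072}{\sqrt{30202} + 4741} = \frac{4072}{4741 + \sqrt{30202}}$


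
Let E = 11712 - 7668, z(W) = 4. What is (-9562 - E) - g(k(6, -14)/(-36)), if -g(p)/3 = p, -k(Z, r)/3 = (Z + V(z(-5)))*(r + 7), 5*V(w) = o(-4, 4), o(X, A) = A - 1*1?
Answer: -272351/20 ≈ -13618.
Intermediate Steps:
o(X, A) = -1 + A (o(X, A) = A - 1 = -1 + A)
V(w) = 3/5 (V(w) = (-1 + 4)/5 = (1/5)*3 = 3/5)
E = 4044
k(Z, r) = -3*(7 + r)*(3/5 + Z) (k(Z, r) = -3*(Z + 3/5)*(r + 7) = -3*(3/5 + Z)*(7 + r) = -3*(7 + r)*(3/5 + Z))
g(p) = -3*p
(-9562 - E) - g(k(6, -14)/(-36)) = (-9562 - 1*4044) - (-3)*(-63/5 - 21*6 - 9/5*(-14) - 3*6*(-14))/(-36) = (-9562 - 4044) - (-3)*(-63/5 - 126 + 126/5 + 252)*(-1/36) = -13606 - (-3)*(693/5)*(-1/36) = -13606 - (-3)*(-77)/20 = -13606 - 1*231/20 = -13606 - 231/20 = -272351/20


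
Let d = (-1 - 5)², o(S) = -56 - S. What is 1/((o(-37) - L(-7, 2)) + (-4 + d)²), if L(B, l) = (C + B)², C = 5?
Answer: 1/1001 ≈ 0.00099900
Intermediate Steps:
L(B, l) = (5 + B)²
d = 36 (d = (-6)² = 36)
1/((o(-37) - L(-7, 2)) + (-4 + d)²) = 1/(((-56 - 1*(-37)) - (5 - 7)²) + (-4 + 36)²) = 1/(((-56 + 37) - 1*(-2)²) + 32²) = 1/((-19 - 1*4) + 1024) = 1/((-19 - 4) + 1024) = 1/(-23 + 1024) = 1/1001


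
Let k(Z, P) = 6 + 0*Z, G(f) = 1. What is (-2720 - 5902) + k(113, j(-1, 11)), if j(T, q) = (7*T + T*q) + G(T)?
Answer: -8616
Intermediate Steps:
j(T, q) = 1 + 7*T + T*q (j(T, q) = (7*T + T*q) + 1 = 1 + 7*T + T*q)
k(Z, P) = 6 (k(Z, P) = 6 + 0 = 6)
(-2720 - 5902) + k(113, j(-1, 11)) = (-2720 - 5902) + 6 = -8622 + 6 = -8616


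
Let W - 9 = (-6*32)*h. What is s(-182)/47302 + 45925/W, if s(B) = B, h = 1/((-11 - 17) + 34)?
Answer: -1086174268/543973 ≈ -1996.7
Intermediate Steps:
h = 1/6 (h = 1/(-28 + 34) = 1/6 ≈ 0.16667)
W = -23 (W = 9 - 6*32*(1/6) = 9 - 192*1/6 = 9 - 32 = -23)
s(-182)/47302 + 45925/W = -182/47302 + 45925/(-23) = -182*1/47302 + 45925*(-1/23) = -91/23651 - 45925/23 = -1086174268/543973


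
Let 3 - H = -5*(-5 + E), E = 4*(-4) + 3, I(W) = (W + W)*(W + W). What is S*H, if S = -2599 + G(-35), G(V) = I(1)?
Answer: 225765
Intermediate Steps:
I(W) = 4*W**2 (I(W) = (2*W)*(2*W) = 4*W**2)
E = -13 (E = -16 + 3 = -13)
G(V) = 4 (G(V) = 4*1**2 = 4*1 = 4)
S = -2595 (S = -2599 + 4 = -2595)
H = -87 (H = 3 - (-5)*(-5 - 13) = 3 - (-5)*(-18) = 3 - 1*90 = 3 - 90 = -87)
S*H = -2595*(-87) = 225765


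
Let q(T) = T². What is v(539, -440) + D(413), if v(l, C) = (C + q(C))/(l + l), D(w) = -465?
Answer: -14005/49 ≈ -285.82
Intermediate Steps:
v(l, C) = (C + C²)/(2*l) (v(l, C) = (C + C²)/(l + l) = (C + C²)/((2*l)) = (C + C²)*(1/(2*l)) = (C + C²)/(2*l))
v(539, -440) + D(413) = (½)*(-440)*(1 - 440)/539 - 465 = (½)*(-440)*(1/539)*(-439) - 465 = 8780/49 - 465 = -14005/49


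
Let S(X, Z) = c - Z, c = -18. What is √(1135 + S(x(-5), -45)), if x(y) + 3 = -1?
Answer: √1162 ≈ 34.088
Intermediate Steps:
x(y) = -4 (x(y) = -3 - 1 = -4)
S(X, Z) = -18 - Z
√(1135 + S(x(-5), -45)) = √(1135 + (-18 - 1*(-45))) = √(1135 + (-18 + 45)) = √(1135 + 27) = √1162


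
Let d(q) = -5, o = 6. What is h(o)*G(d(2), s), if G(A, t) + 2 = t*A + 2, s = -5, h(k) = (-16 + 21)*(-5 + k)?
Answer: 125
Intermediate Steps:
h(k) = -25 + 5*k (h(k) = 5*(-5 + k) = -25 + 5*k)
G(A, t) = A*t (G(A, t) = -2 + (t*A + 2) = -2 + (A*t + 2) = -2 + (2 + A*t) = A*t)
h(o)*G(d(2), s) = (-25 + 5*6)*(-5*(-5)) = (-25 + 30)*25 = 5*25 = 125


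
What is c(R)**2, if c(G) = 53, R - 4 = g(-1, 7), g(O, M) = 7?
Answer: 2809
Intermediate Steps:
R = 11 (R = 4 + 7 = 11)
c(R)**2 = 53**2 = 2809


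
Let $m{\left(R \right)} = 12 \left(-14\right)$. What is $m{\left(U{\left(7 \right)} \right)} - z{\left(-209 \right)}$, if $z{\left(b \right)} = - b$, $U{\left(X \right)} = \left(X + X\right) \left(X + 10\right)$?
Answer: $-377$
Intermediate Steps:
$U{\left(X \right)} = 2 X \left(10 + X\right)$
$m{\left(R \right)} = -168$
$m{\left(U{\left(7 \right)} \right)} - z{\left(-209 \right)} = -168 - \left(-1\right) \left(-209\right) = -168 - 209 = -377$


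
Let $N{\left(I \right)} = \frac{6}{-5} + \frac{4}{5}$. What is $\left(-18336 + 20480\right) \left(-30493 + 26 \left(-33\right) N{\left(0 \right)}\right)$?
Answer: $- \frac{323205856}{5} \approx -6.4641 \cdot 10^{7}$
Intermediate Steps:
$N{\left(I \right)} = - \frac{2}{5}$ ($N{\left(I \right)} = 6 \left(- \frac{1}{5}\right) + 4 \cdot \frac{1}{5} = - \frac{6}{5} + \frac{4}{5} = - \frac{2}{5}$)
$\left(-18336 + 20480\right) \left(-30493 + 26 \left(-33\right) N{\left(0 \right)}\right) = \left(-18336 + 20480\right) \left(-30493 + 26 \left(-33\right) \left(- \frac{2}{5}\right)\right) = 2144 \left(-30493 - - \frac{1716}{5}\right) = 2144 \left(-30493 + \frac{1716}{5}\right) = 2144 \left(- \frac{150749}{5}\right) = - \frac{323205856}{5}$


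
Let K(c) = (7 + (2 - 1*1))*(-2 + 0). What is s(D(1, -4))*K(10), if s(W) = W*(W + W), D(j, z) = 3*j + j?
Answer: -512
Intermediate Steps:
D(j, z) = 4*j
K(c) = -16 (K(c) = (7 + (2 - 1))*(-2) = (7 + 1)*(-2) = 8*(-2) = -16)
s(W) = 2*W**2 (s(W) = W*(2*W) = 2*W**2)
s(D(1, -4))*K(10) = (2*(4*1)**2)*(-16) = (2*4**2)*(-16) = (2*16)*(-16) = 32*(-16) = -512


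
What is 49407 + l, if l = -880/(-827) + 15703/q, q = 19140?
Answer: 782082363041/15828780 ≈ 49409.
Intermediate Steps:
l = 29829581/15828780 (l = -880/(-827) + 15703/19140 = -880*(-1/827) + 15703*(1/19140) = 880/827 + 15703/19140 = 29829581/15828780 ≈ 1.8845)
49407 + l = 49407 + 29829581/15828780 = 782082363041/15828780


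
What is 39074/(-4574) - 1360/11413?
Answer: -226086101/26101531 ≈ -8.6618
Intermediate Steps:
39074/(-4574) - 1360/11413 = 39074*(-1/4574) - 1360*1/11413 = -19537/2287 - 1360/11413 = -226086101/26101531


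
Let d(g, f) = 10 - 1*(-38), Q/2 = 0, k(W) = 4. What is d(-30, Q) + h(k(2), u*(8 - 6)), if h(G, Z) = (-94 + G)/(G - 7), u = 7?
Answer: 78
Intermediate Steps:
Q = 0 (Q = 2*0 = 0)
d(g, f) = 48 (d(g, f) = 10 + 38 = 48)
h(G, Z) = (-94 + G)/(-7 + G)
d(-30, Q) + h(k(2), u*(8 - 6)) = 48 + (-94 + 4)/(-7 + 4) = 48 - 90/(-3) = 48 - 1/3*(-90) = 48 + 30 = 78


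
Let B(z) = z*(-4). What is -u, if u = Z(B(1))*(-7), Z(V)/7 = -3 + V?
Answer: -343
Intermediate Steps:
B(z) = -4*z
Z(V) = -21 + 7*V (Z(V) = 7*(-3 + V) = -21 + 7*V)
u = 343 (u = (-21 + 7*(-4*1))*(-7) = (-21 + 7*(-4))*(-7) = (-21 - 28)*(-7) = -49*(-7) = 343)
-u = -1*343 = -343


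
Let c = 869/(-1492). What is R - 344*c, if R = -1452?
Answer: -466862/373 ≈ -1251.6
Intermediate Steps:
c = -869/1492 (c = 869*(-1/1492) = -869/1492 ≈ -0.58244)
R - 344*c = -1452 - 344*(-869/1492) = -1452 + 74734/373 = -466862/373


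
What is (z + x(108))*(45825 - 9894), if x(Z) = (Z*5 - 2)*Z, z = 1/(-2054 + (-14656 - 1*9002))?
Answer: 53679837758757/25712 ≈ 2.0877e+9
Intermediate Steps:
z = -1/25712 (z = 1/(-2054 + (-14656 - 9002)) = 1/(-2054 - 23658) = 1/(-25712) = -1/25712 ≈ -3.8892e-5)
x(Z) = Z*(-2 + 5*Z) (x(Z) = (5*Z - 2)*Z = (-2 + 5*Z)*Z = Z*(-2 + 5*Z))
(z + x(108))*(45825 - 9894) = (-1/25712 + 108*(-2 + 5*108))*(45825 - 9894) = (-1/25712 + 108*(-2 + 540))*35931 = (-1/25712 + 108*538)*35931 = (-1/25712 + 58104)*35931 = (1493970047/25712)*35931 = 53679837758757/25712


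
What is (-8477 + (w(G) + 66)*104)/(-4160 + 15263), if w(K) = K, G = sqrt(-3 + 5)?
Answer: -1613/11103 + 104*sqrt(2)/11103 ≈ -0.13203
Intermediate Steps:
G = sqrt(2) ≈ 1.4142
(-8477 + (w(G) + 66)*104)/(-4160 + 15263) = (-8477 + (sqrt(2) + 66)*104)/(-4160 + 15263) = (-8477 + (66 + sqrt(2))*104)/11103 = (-8477 + (6864 + 104*sqrt(2)))*(1/11103) = (-1613 + 104*sqrt(2))*(1/11103) = -1613/11103 + 104*sqrt(2)/11103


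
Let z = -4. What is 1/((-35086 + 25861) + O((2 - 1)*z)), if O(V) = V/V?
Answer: -1/9224 ≈ -0.00010841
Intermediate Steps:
O(V) = 1
1/((-35086 + 25861) + O((2 - 1)*z)) = 1/((-35086 + 25861) + 1) = 1/(-9225 + 1) = 1/(-9224) = -1/9224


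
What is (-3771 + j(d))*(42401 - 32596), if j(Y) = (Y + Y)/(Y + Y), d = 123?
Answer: -36964850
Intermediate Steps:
j(Y) = 1 (j(Y) = (2*Y)/((2*Y)) = (2*Y)*(1/(2*Y)) = 1)
(-3771 + j(d))*(42401 - 32596) = (-3771 + 1)*(42401 - 32596) = -3770*9805 = -36964850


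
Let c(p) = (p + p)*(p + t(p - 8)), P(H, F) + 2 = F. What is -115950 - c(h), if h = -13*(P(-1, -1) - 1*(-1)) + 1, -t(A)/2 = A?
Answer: -115356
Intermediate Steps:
P(H, F) = -2 + F
t(A) = -2*A
h = 27 (h = -13*((-2 - 1) - 1*(-1)) + 1 = -13*(-3 + 1) + 1 = -13*(-2) + 1 = 26 + 1 = 27)
c(p) = 2*p*(16 - p) (c(p) = (p + p)*(p - 2*(p - 8)) = (2*p)*(p - 2*(-8 + p)) = (2*p)*(p + (16 - 2*p)) = (2*p)*(16 - p) = 2*p*(16 - p))
-115950 - c(h) = -115950 - 2*27*(16 - 1*27) = -115950 - 2*27*(16 - 27) = -115950 - 2*27*(-11) = -115950 - 1*(-594) = -115950 + 594 = -115356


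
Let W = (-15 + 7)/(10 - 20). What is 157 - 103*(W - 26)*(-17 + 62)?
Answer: 116959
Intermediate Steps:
W = 4/5 (W = -8/(-10) = -8*(-1/10) = 4/5 ≈ 0.80000)
157 - 103*(W - 26)*(-17 + 62) = 157 - 103*(4/5 - 26)*(-17 + 62) = 157 - (-12978)*45/5 = 157 - 103*(-1134) = 157 + 116802 = 116959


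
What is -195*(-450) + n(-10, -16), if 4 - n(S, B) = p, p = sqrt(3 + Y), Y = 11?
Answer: 87754 - sqrt(14) ≈ 87750.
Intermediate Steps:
p = sqrt(14) (p = sqrt(3 + 11) = sqrt(14) ≈ 3.7417)
n(S, B) = 4 - sqrt(14)
-195*(-450) + n(-10, -16) = -195*(-450) + (4 - sqrt(14)) = 87750 + (4 - sqrt(14)) = 87754 - sqrt(14)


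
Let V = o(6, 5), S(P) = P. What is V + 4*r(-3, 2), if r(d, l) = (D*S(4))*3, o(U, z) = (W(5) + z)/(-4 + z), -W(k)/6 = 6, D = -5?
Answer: -271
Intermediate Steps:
W(k) = -36 (W(k) = -6*6 = -36)
o(U, z) = (-36 + z)/(-4 + z)
V = -31 (V = (-36 + 5)/(-4 + 5) = -31/1 = 1*(-31) = -31)
r(d, l) = -60 (r(d, l) = -5*4*3 = -20*3 = -60)
V + 4*r(-3, 2) = -31 + 4*(-60) = -31 - 240 = -271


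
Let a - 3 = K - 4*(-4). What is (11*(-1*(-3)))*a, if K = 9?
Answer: 924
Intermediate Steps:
a = 28 (a = 3 + (9 - 4*(-4)) = 3 + (9 - 1*(-16)) = 3 + (9 + 16) = 3 + 25 = 28)
(11*(-1*(-3)))*a = (11*(-1*(-3)))*28 = (11*3)*28 = 33*28 = 924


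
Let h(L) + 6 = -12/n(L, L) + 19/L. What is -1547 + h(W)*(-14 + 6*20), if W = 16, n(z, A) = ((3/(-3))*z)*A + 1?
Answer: -1395453/680 ≈ -2052.1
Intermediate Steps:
n(z, A) = 1 - A*z (n(z, A) = ((3*(-⅓))*z)*A + 1 = (-z)*A + 1 = -A*z + 1 = 1 - A*z)
h(L) = -6 - 12/(1 - L²) + 19/L (h(L) = -6 + (-12/(1 - L*L) + 19/L) = -6 + (-12/(1 - L²) + 19/L) = -6 - 12/(1 - L²) + 19/L)
-1547 + h(W)*(-14 + 6*20) = -1547 + (-6 + 12/(-1 + 16²) + 19/16)*(-14 + 6*20) = -1547 + (-6 + 12/(-1 + 256) + 19*(1/16))*(-14 + 120) = -1547 + (-6 + 12/255 + 19/16)*106 = -1547 + (-6 + 12*(1/255) + 19/16)*106 = -1547 + (-6 + 4/85 + 19/16)*106 = -1547 - 6481/1360*106 = -1547 - 343493/680 = -1395453/680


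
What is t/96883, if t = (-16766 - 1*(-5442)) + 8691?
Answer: -2633/96883 ≈ -0.027177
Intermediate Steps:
t = -2633 (t = (-16766 + 5442) + 8691 = -11324 + 8691 = -2633)
t/96883 = -2633/96883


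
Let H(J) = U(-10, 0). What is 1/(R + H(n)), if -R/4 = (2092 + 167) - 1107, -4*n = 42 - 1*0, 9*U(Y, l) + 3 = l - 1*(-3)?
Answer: -1/4608 ≈ -0.00021701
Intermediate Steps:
U(Y, l) = l/9 (U(Y, l) = -1/3 + (l - 1*(-3))/9 = -1/3 + (l + 3)/9 = -1/3 + (3 + l)/9 = -1/3 + (1/3 + l/9) = l/9)
n = -21/2 (n = -(42 - 1*0)/4 = -(42 + 0)/4 = -1/4*42 = -21/2 ≈ -10.500)
H(J) = 0 (H(J) = (1/9)*0 = 0)
R = -4608 (R = -4*((2092 + 167) - 1107) = -4*(2259 - 1107) = -4*1152 = -4608)
1/(R + H(n)) = 1/(-4608 + 0) = 1/(-4608) = -1/4608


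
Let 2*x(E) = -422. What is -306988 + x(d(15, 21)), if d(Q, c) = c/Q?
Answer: -307199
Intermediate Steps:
x(E) = -211 (x(E) = (½)*(-422) = -211)
-306988 + x(d(15, 21)) = -306988 - 211 = -307199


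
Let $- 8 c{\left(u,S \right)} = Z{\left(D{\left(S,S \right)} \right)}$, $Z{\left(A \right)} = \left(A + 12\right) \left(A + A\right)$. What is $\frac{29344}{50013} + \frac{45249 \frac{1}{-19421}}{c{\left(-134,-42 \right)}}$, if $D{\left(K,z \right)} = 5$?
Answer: $\frac{57492787988}{82560710205} \approx 0.69637$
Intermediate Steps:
$Z{\left(A \right)} = 2 A \left(12 + A\right)$ ($Z{\left(A \right)} = \left(12 + A\right) 2 A = 2 A \left(12 + A\right)$)
$c{\left(u,S \right)} = - \frac{85}{4}$ ($c{\left(u,S \right)} = - \frac{2 \cdot 5 \left(12 + 5\right)}{8} = - \frac{2 \cdot 5 \cdot 17}{8} = \left(- \frac{1}{8}\right) 170 = - \frac{85}{4}$)
$\frac{29344}{50013} + \frac{45249 \frac{1}{-19421}}{c{\left(-134,-42 \right)}} = \frac{29344}{50013} + \frac{45249 \frac{1}{-19421}}{- \frac{85}{4}} = 29344 \cdot \frac{1}{50013} + 45249 \left(- \frac{1}{19421}\right) \left(- \frac{4}{85}\right) = \frac{29344}{50013} - - \frac{180996}{1650785} = \frac{29344}{50013} + \frac{180996}{1650785} = \frac{57492787988}{82560710205}$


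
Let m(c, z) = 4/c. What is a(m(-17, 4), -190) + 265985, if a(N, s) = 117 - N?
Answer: 4523738/17 ≈ 2.6610e+5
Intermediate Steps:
a(m(-17, 4), -190) + 265985 = (117 - 4/(-17)) + 265985 = (117 - 4*(-1)/17) + 265985 = (117 - 1*(-4/17)) + 265985 = (117 + 4/17) + 265985 = 1993/17 + 265985 = 4523738/17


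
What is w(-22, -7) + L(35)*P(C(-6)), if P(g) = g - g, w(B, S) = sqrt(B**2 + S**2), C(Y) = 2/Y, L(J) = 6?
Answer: sqrt(533) ≈ 23.087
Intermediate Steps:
P(g) = 0
w(-22, -7) + L(35)*P(C(-6)) = sqrt((-22)**2 + (-7)**2) + 6*0 = sqrt(484 + 49) + 0 = sqrt(533) + 0 = sqrt(533)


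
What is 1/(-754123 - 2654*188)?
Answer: -1/1253075 ≈ -7.9804e-7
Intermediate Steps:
1/(-754123 - 2654*188) = 1/(-754123 - 498952) = 1/(-1253075) = -1/1253075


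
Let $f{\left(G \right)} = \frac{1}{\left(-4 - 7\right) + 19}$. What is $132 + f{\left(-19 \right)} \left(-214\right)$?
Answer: $\frac{421}{4} \approx 105.25$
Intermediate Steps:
$f{\left(G \right)} = \frac{1}{8}$ ($f{\left(G \right)} = \frac{1}{-11 + 19} = \frac{1}{8}$)
$132 + f{\left(-19 \right)} \left(-214\right) = 132 + \frac{1}{8} \left(-214\right) = 132 - \frac{107}{4} = \frac{421}{4}$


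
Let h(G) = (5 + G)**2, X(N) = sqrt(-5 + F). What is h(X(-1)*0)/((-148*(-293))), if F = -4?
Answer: 25/43364 ≈ 0.00057651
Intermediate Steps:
X(N) = 3*I (X(N) = sqrt(-5 - 4) = sqrt(-9) = 3*I)
h(X(-1)*0)/((-148*(-293))) = (5 + (3*I)*0)**2/((-148*(-293))) = (5 + 0)**2/43364 = 5**2*(1/43364) = 25*(1/43364) = 25/43364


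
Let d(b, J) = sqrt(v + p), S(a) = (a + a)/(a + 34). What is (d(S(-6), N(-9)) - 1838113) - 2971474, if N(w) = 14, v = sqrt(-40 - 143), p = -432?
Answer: -4809587 + sqrt(-432 + I*sqrt(183)) ≈ -4.8096e+6 + 20.787*I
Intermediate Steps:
S(a) = 2*a/(34 + a) (S(a) = (2*a)/(34 + a) = 2*a/(34 + a))
v = I*sqrt(183) (v = sqrt(-183) = I*sqrt(183) ≈ 13.528*I)
d(b, J) = sqrt(-432 + I*sqrt(183)) (d(b, J) = sqrt(I*sqrt(183) - 432) = sqrt(-432 + I*sqrt(183)))
(d(S(-6), N(-9)) - 1838113) - 2971474 = (sqrt(-432 + I*sqrt(183)) - 1838113) - 2971474 = (-1838113 + sqrt(-432 + I*sqrt(183))) - 2971474 = -4809587 + sqrt(-432 + I*sqrt(183))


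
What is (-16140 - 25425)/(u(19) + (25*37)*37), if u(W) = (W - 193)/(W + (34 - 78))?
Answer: -1039125/855799 ≈ -1.2142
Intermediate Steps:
u(W) = (-193 + W)/(-44 + W) (u(W) = (-193 + W)/(W - 44) = (-193 + W)/(-44 + W))
(-16140 - 25425)/(u(19) + (25*37)*37) = (-16140 - 25425)/((-193 + 19)/(-44 + 19) + (25*37)*37) = -41565/(-174/(-25) + 925*37) = -41565/(-1/25*(-174) + 34225) = -41565/(174/25 + 34225) = -41565/855799/25 = -41565*25/855799 = -1039125/855799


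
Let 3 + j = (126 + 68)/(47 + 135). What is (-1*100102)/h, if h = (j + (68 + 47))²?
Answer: -828944662/105863521 ≈ -7.8303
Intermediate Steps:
j = -176/91 (j = -3 + (126 + 68)/(47 + 135) = -3 + 194/182 = -3 + 194*(1/182) = -3 + 97/91 = -176/91 ≈ -1.9341)
h = 105863521/8281 (h = (-176/91 + (68 + 47))² = (-176/91 + 115)² = (10289/91)² = 105863521/8281 ≈ 12784.)
(-1*100102)/h = (-1*100102)/(105863521/8281) = -100102*8281/105863521 = -828944662/105863521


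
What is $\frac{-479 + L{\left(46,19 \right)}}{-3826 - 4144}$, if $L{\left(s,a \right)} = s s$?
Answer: $- \frac{1637}{7970} \approx -0.2054$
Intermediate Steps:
$L{\left(s,a \right)} = s^{2}$
$\frac{-479 + L{\left(46,19 \right)}}{-3826 - 4144} = \frac{-479 + 46^{2}}{-3826 - 4144} = \frac{-479 + 2116}{-7970} = 1637 \left(- \frac{1}{7970}\right) = - \frac{1637}{7970}$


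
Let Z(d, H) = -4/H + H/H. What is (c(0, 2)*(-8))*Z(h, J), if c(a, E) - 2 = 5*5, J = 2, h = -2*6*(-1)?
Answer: 216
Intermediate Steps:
h = 12 (h = -12*(-1) = 12)
c(a, E) = 27 (c(a, E) = 2 + 5*5 = 2 + 25 = 27)
Z(d, H) = 1 - 4/H (Z(d, H) = -4/H + 1 = 1 - 4/H)
(c(0, 2)*(-8))*Z(h, J) = (27*(-8))*((-4 + 2)/2) = -108*(-2) = -216*(-1) = 216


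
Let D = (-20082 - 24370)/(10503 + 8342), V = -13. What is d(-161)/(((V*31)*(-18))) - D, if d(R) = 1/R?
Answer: 51915205243/22008962430 ≈ 2.3588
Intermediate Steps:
D = -44452/18845 ≈ -2.3588
d(-161)/(((V*31)*(-18))) - D = 1/((-161)*((-13*31*(-18)))) - 1*(-44452/18845) = -1/(161*((-403*(-18)))) + 44452/18845 = -1/161/7254 + 44452/18845 = -1/161*1/7254 + 44452/18845 = -1/1167894 + 44452/18845 = 51915205243/22008962430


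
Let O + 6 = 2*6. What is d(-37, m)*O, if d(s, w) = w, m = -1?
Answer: -6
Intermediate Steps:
O = 6 (O = -6 + 2*6 = -6 + 12 = 6)
d(-37, m)*O = -1*6 = -6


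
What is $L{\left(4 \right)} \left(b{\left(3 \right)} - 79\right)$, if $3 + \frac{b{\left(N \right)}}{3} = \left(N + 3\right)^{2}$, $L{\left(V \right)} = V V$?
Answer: $320$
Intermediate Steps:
$L{\left(V \right)} = V^{2}$
$b{\left(N \right)} = -9 + 3 \left(3 + N\right)^{2}$ ($b{\left(N \right)} = -9 + 3 \left(N + 3\right)^{2} = -9 + 3 \left(3 + N\right)^{2}$)
$L{\left(4 \right)} \left(b{\left(3 \right)} - 79\right) = 4^{2} \left(\left(-9 + 3 \left(3 + 3\right)^{2}\right) - 79\right) = 16 \left(\left(-9 + 3 \cdot 6^{2}\right) - 79\right) = 16 \left(\left(-9 + 3 \cdot 36\right) - 79\right) = 16 \left(\left(-9 + 108\right) - 79\right) = 16 \left(99 - 79\right) = 16 \cdot 20 = 320$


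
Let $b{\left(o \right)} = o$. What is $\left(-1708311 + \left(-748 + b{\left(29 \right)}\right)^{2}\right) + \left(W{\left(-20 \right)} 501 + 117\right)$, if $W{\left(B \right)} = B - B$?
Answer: $-1191233$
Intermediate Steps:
$W{\left(B \right)} = 0$
$\left(-1708311 + \left(-748 + b{\left(29 \right)}\right)^{2}\right) + \left(W{\left(-20 \right)} 501 + 117\right) = \left(-1708311 + \left(-748 + 29\right)^{2}\right) + \left(0 \cdot 501 + 117\right) = \left(-1708311 + \left(-719\right)^{2}\right) + \left(0 + 117\right) = \left(-1708311 + 516961\right) + 117 = -1191350 + 117 = -1191233$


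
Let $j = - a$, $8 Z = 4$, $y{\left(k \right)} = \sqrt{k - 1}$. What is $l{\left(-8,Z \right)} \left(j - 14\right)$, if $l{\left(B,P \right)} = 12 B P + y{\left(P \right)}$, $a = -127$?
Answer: $-5424 + \frac{113 i \sqrt{2}}{2} \approx -5424.0 + 79.903 i$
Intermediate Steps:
$y{\left(k \right)} = \sqrt{-1 + k}$
$Z = \frac{1}{2}$ ($Z = \frac{1}{8} \cdot 4 = \frac{1}{2} \approx 0.5$)
$j = 127$ ($j = \left(-1\right) \left(-127\right) = 127$)
$l{\left(B,P \right)} = \sqrt{-1 + P} + 12 B P$ ($l{\left(B,P \right)} = 12 B P + \sqrt{-1 + P} = \sqrt{-1 + P} + 12 B P$)
$l{\left(-8,Z \right)} \left(j - 14\right) = \left(\sqrt{-1 + \frac{1}{2}} + 12 \left(-8\right) \frac{1}{2}\right) \left(127 - 14\right) = \left(\sqrt{- \frac{1}{2}} - 48\right) 113 = \left(\frac{i \sqrt{2}}{2} - 48\right) 113 = \left(-48 + \frac{i \sqrt{2}}{2}\right) 113 = -5424 + \frac{113 i \sqrt{2}}{2}$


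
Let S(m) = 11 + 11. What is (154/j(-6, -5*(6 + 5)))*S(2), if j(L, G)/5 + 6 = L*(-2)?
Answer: 1694/15 ≈ 112.93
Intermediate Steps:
j(L, G) = -30 - 10*L (j(L, G) = -30 + 5*(L*(-2)) = -30 + 5*(-2*L) = -30 - 10*L)
S(m) = 22
(154/j(-6, -5*(6 + 5)))*S(2) = (154/(-30 - 10*(-6)))*22 = (154/(-30 + 60))*22 = (154/30)*22 = (154*(1/30))*22 = (77/15)*22 = 1694/15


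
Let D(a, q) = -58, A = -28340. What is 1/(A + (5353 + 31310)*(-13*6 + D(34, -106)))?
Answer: -1/5014508 ≈ -1.9942e-7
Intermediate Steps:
1/(A + (5353 + 31310)*(-13*6 + D(34, -106))) = 1/(-28340 + (5353 + 31310)*(-13*6 - 58)) = 1/(-28340 + 36663*(-78 - 58)) = 1/(-28340 + 36663*(-136)) = 1/(-28340 - 4986168) = 1/(-5014508) = -1/5014508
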